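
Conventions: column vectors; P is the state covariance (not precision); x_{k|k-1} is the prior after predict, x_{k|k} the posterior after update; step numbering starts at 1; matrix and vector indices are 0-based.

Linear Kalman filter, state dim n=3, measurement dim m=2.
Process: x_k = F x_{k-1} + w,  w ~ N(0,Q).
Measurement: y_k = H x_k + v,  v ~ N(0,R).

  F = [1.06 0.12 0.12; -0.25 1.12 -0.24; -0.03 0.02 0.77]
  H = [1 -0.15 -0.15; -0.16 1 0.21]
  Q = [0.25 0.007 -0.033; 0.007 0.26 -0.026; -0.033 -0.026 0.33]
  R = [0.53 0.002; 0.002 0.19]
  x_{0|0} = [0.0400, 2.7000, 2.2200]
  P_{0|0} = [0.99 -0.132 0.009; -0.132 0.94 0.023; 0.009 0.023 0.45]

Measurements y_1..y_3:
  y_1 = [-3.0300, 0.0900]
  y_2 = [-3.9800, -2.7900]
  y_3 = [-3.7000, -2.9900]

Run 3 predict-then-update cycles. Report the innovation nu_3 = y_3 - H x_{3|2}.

step 1: x^-=[0.6328, 2.4812, 1.7622]  P^-=[1.3518 -0.2949 -0.0135; -0.2949 1.5896 -0.0575; -0.0135 -0.0575 0.5985]  S=[2.0209 -0.7662; -0.7662 1.9117]  K=[0.6955 0.0099; 0.0738 0.8795; -0.0388 0.0212]  nu=[-3.0263, -2.6600]  x^+=[-1.4985, -0.0816, 1.8230]  P^+=[0.3845 0.0539 0.0516; 0.0539 0.1995 -0.1124; 0.0516 -0.1124 0.5934]
step 2: x^-=[-1.3794, -0.1543, 1.4470]  P^-=[0.7171 -0.0493 0.0423; -0.0493 0.6048 -0.2363; 0.0423 -0.2363 0.6763]  S=[1.2673 -0.2224; -0.2224 0.7567]  K=[0.5595 -0.0405; 0.0507 0.7591; -0.0444 -0.1466]  nu=[-2.4067, -3.1603]  x^+=[-2.5978, -2.6752, 2.0173]  P^+=[0.3090 0.0320 0.0515; 0.0320 0.1827 -0.1584; 0.0515 -0.1584 0.6604]
step 3: x^-=[-2.8326, -2.8309, 1.5778]  P^-=[0.6260 -0.0636 0.0460; -0.0636 0.6199 -0.2883; 0.0460 -0.2883 0.7146]  S=[1.1783 -0.2157; -0.2157 0.7537]  K=[0.5235 -0.0547; 0.0445 0.7685; -0.0534 -0.2084]  nu=[-1.0553, -0.9436]  x^+=[-3.3335, -3.6030, 1.8308]  P^+=[0.2885 0.0269 0.0475; 0.0269 0.1873 -0.1756; 0.0475 -0.1756 0.6833]

innov = [-1.0553, -0.9436]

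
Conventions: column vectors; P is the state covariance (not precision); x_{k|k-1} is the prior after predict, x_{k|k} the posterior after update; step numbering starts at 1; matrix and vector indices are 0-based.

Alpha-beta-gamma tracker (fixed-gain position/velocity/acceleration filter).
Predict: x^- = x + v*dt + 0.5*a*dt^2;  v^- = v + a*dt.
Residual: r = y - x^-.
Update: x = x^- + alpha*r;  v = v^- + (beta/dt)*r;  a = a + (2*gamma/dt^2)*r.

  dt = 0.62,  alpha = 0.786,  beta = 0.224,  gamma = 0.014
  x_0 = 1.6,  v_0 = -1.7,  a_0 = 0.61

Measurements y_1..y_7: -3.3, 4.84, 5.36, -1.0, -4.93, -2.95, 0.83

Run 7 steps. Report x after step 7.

x_post = -0.1770

step 1: x_pred=0.6632  r=-3.9632  x^+=-2.4519  v^+=-2.7537  a^+=0.3213
step 2: x_pred=-4.0974  r=8.9374  x^+=2.9274  v^+=0.6745  a^+=0.9723
step 3: x_pred=3.5325  r=1.8275  x^+=4.9689  v^+=1.9376  a^+=1.1054
step 4: x_pred=6.3827  r=-7.3827  x^+=0.5799  v^+=-0.0443  a^+=0.5677
step 5: x_pred=0.6615  r=-5.5915  x^+=-3.7334  v^+=-1.7125  a^+=0.1604
step 6: x_pred=-4.7643  r=1.8143  x^+=-3.3383  v^+=-0.9576  a^+=0.2925
step 7: x_pred=-3.8757  r=4.7057  x^+=-0.1770  v^+=0.9239  a^+=0.6353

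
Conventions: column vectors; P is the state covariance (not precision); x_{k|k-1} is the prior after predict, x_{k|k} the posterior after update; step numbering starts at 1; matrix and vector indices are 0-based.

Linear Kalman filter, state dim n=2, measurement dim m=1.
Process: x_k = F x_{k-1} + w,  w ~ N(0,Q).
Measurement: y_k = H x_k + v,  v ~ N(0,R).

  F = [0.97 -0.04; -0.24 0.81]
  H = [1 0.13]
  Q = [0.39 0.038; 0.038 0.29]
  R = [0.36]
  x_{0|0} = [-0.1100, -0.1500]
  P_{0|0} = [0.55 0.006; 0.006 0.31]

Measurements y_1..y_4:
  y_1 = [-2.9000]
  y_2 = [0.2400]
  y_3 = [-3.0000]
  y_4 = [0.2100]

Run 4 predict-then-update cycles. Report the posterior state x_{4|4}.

step 1: x^-=[-0.1007, -0.0951]  P^-=[0.9075 -0.0953; -0.0953 0.5227]  S=[1.2516]  K=[0.7152; -0.0219]  nu=[-2.7869]  x^+=[-2.0939, -0.0342]  P^+=[0.2673 -0.0757; -0.0757 0.5221]
step 2: x^-=[-2.0297, 0.4749]  P^-=[0.6482 -0.1014; -0.1014 0.6774]  S=[0.9933]  K=[0.6393; -0.0134]  nu=[2.2080]  x^+=[-0.6181, 0.4452]  P^+=[0.2422 -0.0929; -0.0929 0.6772]
step 3: x^-=[-0.6174, 0.5090]  P^-=[0.6262 -0.1142; -0.1142 0.7844]  S=[0.9698]  K=[0.6304; -0.0126]  nu=[-2.4488]  x^+=[-2.1611, 0.5398]  P^+=[0.2408 -0.1065; -0.1065 0.7842]
step 4: x^-=[-2.1179, 0.9559]  P^-=[0.6261 -0.1282; -0.1282 0.8598]  S=[0.9673]  K=[0.6300; -0.0169]  nu=[2.2036]  x^+=[-0.7296, 0.9186]  P^+=[0.2421 -0.1178; -0.1178 0.8595]

x_post = [-0.7296, 0.9186]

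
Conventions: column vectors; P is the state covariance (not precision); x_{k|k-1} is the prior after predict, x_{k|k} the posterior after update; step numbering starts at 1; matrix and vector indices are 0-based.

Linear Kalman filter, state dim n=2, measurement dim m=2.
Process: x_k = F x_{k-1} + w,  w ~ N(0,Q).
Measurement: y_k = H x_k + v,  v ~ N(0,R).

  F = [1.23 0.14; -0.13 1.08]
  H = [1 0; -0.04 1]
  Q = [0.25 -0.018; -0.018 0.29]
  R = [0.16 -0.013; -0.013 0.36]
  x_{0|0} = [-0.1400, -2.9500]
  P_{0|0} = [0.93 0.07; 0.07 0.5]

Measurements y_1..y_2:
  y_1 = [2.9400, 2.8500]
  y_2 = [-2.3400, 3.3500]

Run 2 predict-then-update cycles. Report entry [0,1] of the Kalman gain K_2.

K[0,1] = 0.0029

step 1: x^-=[-0.5852, -3.1678]  P^-=[1.6909 0.0006; 0.0006 0.8693]  S=[1.8509 -0.0800; -0.0800 1.2319]  K=[0.9138 0.0050; 0.0309 0.7076]  nu=[3.5252, 5.9944]  x^+=[2.6657, 1.1829]  P^+=[0.1461 -0.0043; -0.0043 0.2542]
step 2: x^-=[3.4444, 0.9310]  P^-=[0.4746 -0.0085; -0.0085 0.5901]  S=[0.6346 -0.0405; -0.0405 0.9516]  K=[0.7481 0.0029; 0.0263 0.6216]  nu=[-5.7844, 2.5568]  x^+=[-0.8752, 2.3685]  P^+=[0.1197 -0.0039; -0.0039 0.2233]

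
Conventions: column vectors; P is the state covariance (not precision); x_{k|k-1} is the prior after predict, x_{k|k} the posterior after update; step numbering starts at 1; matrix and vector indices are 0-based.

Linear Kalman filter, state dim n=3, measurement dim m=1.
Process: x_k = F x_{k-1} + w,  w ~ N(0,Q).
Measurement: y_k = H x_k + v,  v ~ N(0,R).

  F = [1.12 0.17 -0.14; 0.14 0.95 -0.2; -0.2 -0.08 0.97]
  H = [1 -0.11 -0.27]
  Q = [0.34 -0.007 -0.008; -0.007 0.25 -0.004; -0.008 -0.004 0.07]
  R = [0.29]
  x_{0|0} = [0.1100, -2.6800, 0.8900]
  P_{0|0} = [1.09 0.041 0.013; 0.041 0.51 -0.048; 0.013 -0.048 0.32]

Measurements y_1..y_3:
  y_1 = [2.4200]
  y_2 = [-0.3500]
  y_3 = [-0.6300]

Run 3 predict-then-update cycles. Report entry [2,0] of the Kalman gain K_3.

K[2,0] = -0.2354

step 1: x^-=[-0.4570, -2.7086, 1.0557]  P^-=[1.7421 0.3047 -0.3016; 0.3047 0.7729 -0.1863; -0.3016 -0.1863 0.4217]  S=[2.1570]  K=[0.8299; 0.1252; -0.1831]  nu=[2.8641]  x^+=[1.9199, -2.3501, 0.5313]  P^+=[0.2566 0.0806 0.0262; 0.0806 0.7391 -0.1369; 0.0262 -0.1369 0.3494]
step 2: x^-=[1.6763, -2.0701, 0.3194]  P^-=[0.7191 0.2666 -0.1279; 0.2666 1.0080 -0.2751; -0.1279 -0.2751 0.4274]  S=[1.0465]  K=[0.6921; 0.2197; -0.2035]  nu=[-2.1678]  x^+=[0.1760, -2.5465, 0.7606]  P^+=[0.2178 0.1074 0.0195; 0.1074 0.9575 -0.2283; 0.0195 -0.2283 0.3840]
step 3: x^-=[-0.3423, -2.5466, 0.9063]  P^-=[0.6941 0.3427 -0.1537; 0.3427 1.2480 -0.3896; -0.1537 -0.3896 0.4774]  S=[1.0184]  K=[0.6852; 0.3050; -0.2354]  nu=[-0.3231]  x^+=[-0.5637, -2.6452, 0.9824]  P^+=[0.2159 0.1299 0.0106; 0.1299 1.1532 -0.3164; 0.0106 -0.3164 0.4210]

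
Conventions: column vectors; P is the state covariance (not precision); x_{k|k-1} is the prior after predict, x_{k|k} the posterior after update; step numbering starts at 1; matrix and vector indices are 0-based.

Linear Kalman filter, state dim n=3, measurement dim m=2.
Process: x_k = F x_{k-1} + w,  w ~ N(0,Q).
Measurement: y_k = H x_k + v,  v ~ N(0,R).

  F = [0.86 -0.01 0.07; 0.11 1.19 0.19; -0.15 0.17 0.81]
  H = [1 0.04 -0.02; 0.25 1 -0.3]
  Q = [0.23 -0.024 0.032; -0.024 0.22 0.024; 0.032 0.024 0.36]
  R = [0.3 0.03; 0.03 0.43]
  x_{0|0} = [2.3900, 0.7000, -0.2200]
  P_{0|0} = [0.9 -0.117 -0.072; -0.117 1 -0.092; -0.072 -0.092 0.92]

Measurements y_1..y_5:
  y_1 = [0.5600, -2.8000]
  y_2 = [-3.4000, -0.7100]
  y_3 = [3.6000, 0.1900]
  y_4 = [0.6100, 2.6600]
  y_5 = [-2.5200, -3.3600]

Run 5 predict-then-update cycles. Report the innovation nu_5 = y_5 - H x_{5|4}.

innov = [-3.4444, -5.5796]

step 1: x^-=[2.0330, 1.0541, -0.4177]  P^-=[0.8937 -0.0779 -0.1007; -0.0779 1.6050 0.2757; -0.1007 0.2757 1.0109]  S=[1.1940 0.2669; 0.2669 1.9925]  K=[0.7503 -0.0123; -0.1904 0.7797; -0.0887 -0.0146]  nu=[-1.5235, -4.4877]  x^+=[0.9451, -2.1549, -0.2171]  P^+=[0.2261 -0.0450 -0.0189; -0.0450 0.4296 0.2959; -0.0189 0.2959 1.0004]
step 2: x^-=[0.8192, -2.5016, -0.6840]  P^-=[0.4003 -0.0196 0.0403; -0.0196 0.9884 0.5620; 0.0403 0.5620 1.1222]  S=[0.6982 0.1263; 0.1263 1.1914]  K=[0.5716 -0.0032; -0.1134 0.6960; 0.0225 0.1952]  nu=[-4.1328, 1.3816]  x^+=[-1.5474, -1.0714, -0.5074]  P^+=[0.1726 -0.0220 0.0180; -0.0220 0.4222 0.4027; 0.0180 0.4027 1.0754]
step 3: x^-=[-1.3556, -1.5416, -0.3610]  P^-=[0.3650 0.0150 0.0806; 0.0150 1.0359 0.6778; 0.0806 0.6778 1.1893]  S=[0.6640 0.1387; 0.1387 1.1844]  K=[0.5470 0.0052; -0.0850 0.7160; 0.0679 0.2801]  nu=[5.0100, 1.9622]  x^+=[1.3953, -0.5623, 0.5290]  P^+=[0.1654 -0.0128 0.0329; -0.0128 0.4407 0.4407; 0.0329 0.4407 1.0880]
step 4: x^-=[1.2427, -0.4151, 0.1236]  P^-=[0.3613 0.0293 0.0940; 0.0293 1.0827 0.7209; 0.0940 0.7209 1.2043]  S=[0.6609 0.1487; 0.1487 1.2117]  K=[0.5436 0.0087; -0.0763 0.7305; 0.0804 0.3063]  nu=[-0.6136, 2.8016]  x^+=[0.9336, 1.6782, 0.9324]  P^+=[0.1645 -0.0100 0.0370; -0.0100 0.4489 0.4486; 0.0370 0.4486 1.0790]
step 5: x^-=[0.8513, 2.2769, 0.9005]  P^-=[0.3610 0.0332 0.0968; 0.0332 1.0984 0.7289; 0.0968 0.7289 1.1997]  S=[0.6608 0.1521; 0.1521 1.2237]  K=[0.5431 0.0097; -0.0745 0.7350; 0.0827 0.3110]  nu=[-3.4444, -5.5796]  x^+=[-1.0732, -1.5674, -1.1197]  P^+=[0.1643 -0.0094 0.0376; -0.0094 0.4504 0.4475; 0.0376 0.4475 1.0690]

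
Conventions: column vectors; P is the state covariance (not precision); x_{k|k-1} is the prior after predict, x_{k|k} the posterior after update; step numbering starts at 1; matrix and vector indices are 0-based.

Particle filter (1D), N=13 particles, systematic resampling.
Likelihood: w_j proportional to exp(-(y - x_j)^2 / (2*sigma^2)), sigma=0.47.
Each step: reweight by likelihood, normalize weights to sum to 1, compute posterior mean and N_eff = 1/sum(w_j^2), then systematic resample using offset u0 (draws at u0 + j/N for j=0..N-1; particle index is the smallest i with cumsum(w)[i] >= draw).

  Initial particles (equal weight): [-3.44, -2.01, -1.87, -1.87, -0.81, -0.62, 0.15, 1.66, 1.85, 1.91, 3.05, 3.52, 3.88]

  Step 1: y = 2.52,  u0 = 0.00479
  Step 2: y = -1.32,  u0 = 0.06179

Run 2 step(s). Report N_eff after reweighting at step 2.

step 1: w=[0.0000, 0.0000, 0.0000, 0.0000, 0.0000, 0.0000, 0.0000, 0.1151, 0.2222, 0.2644, 0.3251, 0.0638, 0.0093]  mean=2.3596  Neff=4.1256  idx=[7, 7, 8, 8, 8, 9, 9, 9, 10, 10, 10, 10, 11]
step 2: w=[0.4343, 0.4343, 0.0308, 0.0308, 0.0308, 0.0129, 0.0129, 0.0129, 0.0000, 0.0000, 0.0000, 0.0000, 0.0000]  mean=1.6873  Neff=2.6271  idx=[0, 0, 0, 0, 0, 1, 1, 1, 1, 1, 1, 3, 6]

N_eff = 2.6271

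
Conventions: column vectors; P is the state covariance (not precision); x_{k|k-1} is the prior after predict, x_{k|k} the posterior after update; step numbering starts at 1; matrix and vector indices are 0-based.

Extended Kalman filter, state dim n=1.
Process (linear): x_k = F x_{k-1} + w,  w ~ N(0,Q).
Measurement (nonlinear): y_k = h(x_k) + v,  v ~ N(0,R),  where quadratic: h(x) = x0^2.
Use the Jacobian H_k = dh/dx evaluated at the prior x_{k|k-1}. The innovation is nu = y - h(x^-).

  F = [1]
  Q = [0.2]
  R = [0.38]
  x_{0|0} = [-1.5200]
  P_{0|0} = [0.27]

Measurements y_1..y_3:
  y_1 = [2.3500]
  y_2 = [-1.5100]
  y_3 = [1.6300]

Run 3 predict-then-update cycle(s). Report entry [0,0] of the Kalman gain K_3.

K[0,0] = -0.3721

step 1: x^-=[-1.5200]  P^-=[0.4700]  H_jac=[-3.0400]  S=[4.7236]  K=[-0.3025]  nu=[0.0396]  x^+=[-1.5320]  P^+=[0.0378]
step 2: x^-=[-1.5320]  P^-=[0.2378]  H_jac=[-3.0640]  S=[2.6125]  K=[-0.2789]  nu=[-3.8570]  x^+=[-0.4563]  P^+=[0.0346]
step 3: x^-=[-0.4563]  P^-=[0.2346]  H_jac=[-0.9125]  S=[0.5753]  K=[-0.3721]  nu=[1.4218]  x^+=[-0.9853]  P^+=[0.1549]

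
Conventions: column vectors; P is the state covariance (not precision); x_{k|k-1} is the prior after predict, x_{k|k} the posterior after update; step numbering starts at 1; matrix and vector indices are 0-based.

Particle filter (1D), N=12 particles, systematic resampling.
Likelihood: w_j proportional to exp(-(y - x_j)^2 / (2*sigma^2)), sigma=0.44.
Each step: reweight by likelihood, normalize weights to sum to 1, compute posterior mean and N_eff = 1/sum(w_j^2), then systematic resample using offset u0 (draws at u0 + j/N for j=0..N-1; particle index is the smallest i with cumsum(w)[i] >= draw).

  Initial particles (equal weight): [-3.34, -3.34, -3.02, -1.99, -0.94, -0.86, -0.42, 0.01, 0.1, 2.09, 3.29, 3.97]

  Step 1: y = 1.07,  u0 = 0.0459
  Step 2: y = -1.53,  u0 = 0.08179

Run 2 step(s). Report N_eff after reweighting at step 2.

N_eff = 7.0164

step 1: w=[0.0000, 0.0000, 0.0000, 0.0000, 0.0001, 0.0003, 0.0151, 0.2562, 0.4107, 0.3176, 0.0000, 0.0000]  mean=0.7007  Neff=2.9818  idx=[7, 7, 7, 8, 8, 8, 8, 8, 9, 9, 9, 9]
step 2: w=[0.1854, 0.1854, 0.1854, 0.0887, 0.0887, 0.0887, 0.0887, 0.0887, 0.0000, 0.0000, 0.0000, 0.0000]  mean=0.0499  Neff=7.0164  idx=[0, 0, 1, 1, 2, 2, 3, 4, 5, 6, 7, 7]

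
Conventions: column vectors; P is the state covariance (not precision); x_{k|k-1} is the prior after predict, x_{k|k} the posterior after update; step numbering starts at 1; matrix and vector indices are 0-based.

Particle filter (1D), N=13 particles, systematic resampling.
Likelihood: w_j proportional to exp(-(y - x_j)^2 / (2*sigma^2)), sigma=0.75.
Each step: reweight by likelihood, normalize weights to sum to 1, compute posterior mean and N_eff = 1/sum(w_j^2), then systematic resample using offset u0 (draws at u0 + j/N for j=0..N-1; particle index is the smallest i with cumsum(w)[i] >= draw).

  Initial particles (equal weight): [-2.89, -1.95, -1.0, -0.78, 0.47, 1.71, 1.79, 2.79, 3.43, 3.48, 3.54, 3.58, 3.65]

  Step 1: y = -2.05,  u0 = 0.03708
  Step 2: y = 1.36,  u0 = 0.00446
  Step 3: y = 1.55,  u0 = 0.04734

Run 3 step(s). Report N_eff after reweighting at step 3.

step 1: w=[0.2493, 0.4626, 0.1752, 0.1113, 0.0017, 0.0000, 0.0000, 0.0000, 0.0000, 0.0000, 0.0000, 0.0000, 0.0000]  mean=-1.8837  Neff=3.1326  idx=[0, 0, 0, 1, 1, 1, 1, 1, 1, 2, 2, 2, 3]
step 2: w=[0.0000, 0.0000, 0.0000, 0.0015, 0.0015, 0.0015, 0.0015, 0.0015, 0.0015, 0.1831, 0.1831, 0.1831, 0.4415]  mean=-0.9116  Neff=3.3839  idx=[5, 9, 9, 10, 10, 11, 11, 11, 12, 12, 12, 12, 12]
step 3: w=[0.0003, 0.0500, 0.0500, 0.0500, 0.0500, 0.0500, 0.0500, 0.0500, 0.1299, 0.1299, 0.1299, 0.1299, 0.1299]  mean=-0.8574  Neff=9.8140  idx=[1, 3, 5, 6, 8, 8, 9, 9, 10, 10, 11, 12, 12]

N_eff = 9.8140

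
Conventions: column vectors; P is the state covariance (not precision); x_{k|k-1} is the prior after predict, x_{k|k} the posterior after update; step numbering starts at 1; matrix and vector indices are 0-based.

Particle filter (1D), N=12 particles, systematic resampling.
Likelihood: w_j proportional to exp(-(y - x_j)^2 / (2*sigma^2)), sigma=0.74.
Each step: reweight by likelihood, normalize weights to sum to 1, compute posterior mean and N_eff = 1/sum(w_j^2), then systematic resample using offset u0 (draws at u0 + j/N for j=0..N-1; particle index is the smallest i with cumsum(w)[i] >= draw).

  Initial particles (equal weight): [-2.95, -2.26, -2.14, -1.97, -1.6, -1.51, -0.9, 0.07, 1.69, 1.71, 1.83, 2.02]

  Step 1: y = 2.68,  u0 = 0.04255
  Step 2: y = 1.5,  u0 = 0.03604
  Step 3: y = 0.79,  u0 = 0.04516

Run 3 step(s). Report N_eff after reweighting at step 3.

N_eff = 11.4201

step 1: w=[0.0000, 0.0000, 0.0000, 0.0000, 0.0000, 0.0000, 0.0000, 0.0010, 0.2020, 0.2094, 0.2556, 0.3321]  mean=1.8380  Neff=3.8427  idx=[8, 8, 9, 9, 9, 10, 10, 10, 11, 11, 11, 11]
step 2: w=[0.0908, 0.0908, 0.0901, 0.0901, 0.0901, 0.0849, 0.0849, 0.0849, 0.0733, 0.0733, 0.0733, 0.0733]  mean=1.8278  Neff=11.9057  idx=[0, 1, 2, 3, 4, 5, 5, 6, 7, 9, 10, 11]
step 3: w=[0.1041, 0.1041, 0.1007, 0.1007, 0.1007, 0.0813, 0.0813, 0.0813, 0.0813, 0.0548, 0.0548, 0.0548]  mean=1.7958  Neff=11.4201  idx=[0, 1, 2, 2, 3, 4, 5, 6, 7, 8, 9, 11]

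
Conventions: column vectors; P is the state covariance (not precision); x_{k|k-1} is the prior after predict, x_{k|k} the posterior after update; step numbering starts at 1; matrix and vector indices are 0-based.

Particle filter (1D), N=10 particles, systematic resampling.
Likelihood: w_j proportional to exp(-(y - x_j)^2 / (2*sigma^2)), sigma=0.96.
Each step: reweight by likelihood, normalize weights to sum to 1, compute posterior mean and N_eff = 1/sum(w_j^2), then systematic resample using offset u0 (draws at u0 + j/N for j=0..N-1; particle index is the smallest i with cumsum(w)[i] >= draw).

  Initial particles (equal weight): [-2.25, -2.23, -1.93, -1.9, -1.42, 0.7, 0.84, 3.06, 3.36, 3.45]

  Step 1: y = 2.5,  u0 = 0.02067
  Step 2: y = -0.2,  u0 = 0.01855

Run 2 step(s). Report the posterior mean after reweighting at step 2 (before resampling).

post_mean = 0.7924

step 1: w=[0.0000, 0.0000, 0.0000, 0.0000, 0.0001, 0.0683, 0.0889, 0.3344, 0.2654, 0.2429]  mean=2.8752  Neff=3.9401  idx=[5, 6, 7, 7, 7, 8, 8, 8, 9, 9]
step 2: w=[0.5306, 0.4579, 0.0026, 0.0026, 0.0026, 0.0009, 0.0009, 0.0009, 0.0006, 0.0006]  mean=0.7924  Neff=2.0356  idx=[0, 0, 0, 0, 0, 0, 1, 1, 1, 1]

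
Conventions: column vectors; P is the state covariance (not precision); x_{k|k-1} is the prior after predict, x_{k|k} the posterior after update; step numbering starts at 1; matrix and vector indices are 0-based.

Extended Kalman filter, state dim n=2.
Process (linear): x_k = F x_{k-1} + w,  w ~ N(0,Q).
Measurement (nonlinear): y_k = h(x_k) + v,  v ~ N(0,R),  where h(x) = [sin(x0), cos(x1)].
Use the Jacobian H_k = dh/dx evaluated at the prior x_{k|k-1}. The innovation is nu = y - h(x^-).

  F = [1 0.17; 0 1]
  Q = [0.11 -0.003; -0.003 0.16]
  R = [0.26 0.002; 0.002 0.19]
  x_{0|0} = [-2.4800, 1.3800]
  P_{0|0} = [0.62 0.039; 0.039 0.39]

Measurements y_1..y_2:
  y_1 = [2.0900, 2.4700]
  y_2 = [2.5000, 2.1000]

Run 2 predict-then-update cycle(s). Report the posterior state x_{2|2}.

x_post = [-4.3846, 0.2127]

step 1: x^-=[-2.2454, 1.3800]  P^-=[0.7545 0.1023; 0.1023 0.5500]  H_jac=[-0.6246 0.0000; 0.0000 -0.9819]  S=[0.5544 0.0647; 0.0647 0.7202]  K=[-0.8427 -0.0637; -0.0280 -0.7473]  nu=[2.8710, 2.2804]  x^+=[-4.8100, -0.4044]  P^+=[0.3510 0.0140; 0.0140 0.1447]
step 2: x^-=[-4.8788, -0.4044]  P^-=[0.4700 0.0356; 0.0356 0.3047]  H_jac=[0.1656 0.0000; 0.0000 0.3935]  S=[0.2729 0.0043; 0.0043 0.2372]  K=[0.2844 0.0539; 0.0136 0.5052]  nu=[1.5138, 1.1807]  x^+=[-4.3846, 0.2127]  P^+=[0.4471 0.0275; 0.0275 0.2440]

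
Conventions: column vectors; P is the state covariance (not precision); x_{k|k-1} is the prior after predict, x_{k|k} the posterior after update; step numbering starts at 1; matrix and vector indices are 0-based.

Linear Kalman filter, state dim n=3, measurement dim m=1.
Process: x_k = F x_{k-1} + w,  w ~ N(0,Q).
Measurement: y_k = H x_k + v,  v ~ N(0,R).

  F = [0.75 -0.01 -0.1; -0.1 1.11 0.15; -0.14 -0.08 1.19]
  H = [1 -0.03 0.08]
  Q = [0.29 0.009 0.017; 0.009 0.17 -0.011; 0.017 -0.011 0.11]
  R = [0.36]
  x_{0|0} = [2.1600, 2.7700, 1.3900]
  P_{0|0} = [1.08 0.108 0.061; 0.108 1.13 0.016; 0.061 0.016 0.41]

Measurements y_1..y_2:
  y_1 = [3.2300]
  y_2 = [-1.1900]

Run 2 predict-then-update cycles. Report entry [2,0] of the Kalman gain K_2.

K[2,0] = -0.0786

step 1: x^-=[1.4533, 3.0672, 1.1301]  P^-=[0.8910 0.0050 -0.0954; 0.0050 1.5618 -0.0266; -0.0954 -0.0266 0.6980]  S=[1.2414]  K=[0.7114; -0.0354; -0.0312]  nu=[1.7783]  x^+=[2.7185, 3.0042, 1.0746]  P^+=[0.2626 0.0363 -0.0678; 0.0363 1.5603 -0.0279; -0.0678 -0.0279 0.6968]
step 2: x^-=[1.9013, 3.2240, 0.6579]  P^-=[0.4544 -0.0134 -0.1557; -0.0134 2.0954 -0.0539; -0.1557 -0.0539 1.1407]  S=[0.7998]  K=[0.5531; -0.1007; -0.0786]  nu=[-3.0473]  x^+=[0.2158, 3.5310, 0.8974]  P^+=[0.2097 0.0312 -0.1210; 0.0312 2.0873 -0.0602; -0.1210 -0.0602 1.1357]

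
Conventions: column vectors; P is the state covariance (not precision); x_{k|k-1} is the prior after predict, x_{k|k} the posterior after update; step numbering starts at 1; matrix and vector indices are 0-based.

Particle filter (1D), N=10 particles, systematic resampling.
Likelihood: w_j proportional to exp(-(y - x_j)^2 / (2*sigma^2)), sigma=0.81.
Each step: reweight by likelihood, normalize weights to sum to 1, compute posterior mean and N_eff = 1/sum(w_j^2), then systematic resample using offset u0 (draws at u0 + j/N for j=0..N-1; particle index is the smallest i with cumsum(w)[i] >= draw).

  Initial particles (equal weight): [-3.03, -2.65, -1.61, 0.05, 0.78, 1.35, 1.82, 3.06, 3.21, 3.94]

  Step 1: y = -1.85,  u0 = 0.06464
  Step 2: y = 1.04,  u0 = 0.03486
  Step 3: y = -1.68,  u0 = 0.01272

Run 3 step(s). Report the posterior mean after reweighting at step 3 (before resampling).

step 1: w=[0.1742, 0.3091, 0.4818, 0.0321, 0.0026, 0.0002, 0.0000, 0.0000, 0.0000, 0.0000]  mean=-2.1186  Neff=2.7854  idx=[0, 0, 1, 1, 1, 2, 2, 2, 2, 2]
step 2: w=[0.0001, 0.0001, 0.0013, 0.0013, 0.0013, 0.1992, 0.1992, 0.1992, 0.1992, 0.1992]  mean=-1.6145  Neff=5.0422  idx=[5, 5, 6, 6, 7, 7, 8, 8, 9, 9]
step 3: w=[0.1000, 0.1000, 0.1000, 0.1000, 0.1000, 0.1000, 0.1000, 0.1000, 0.1000, 0.1000]  mean=-1.6100  Neff=10.0000  idx=[0, 1, 2, 3, 4, 5, 6, 7, 8, 9]

post_mean = -1.6100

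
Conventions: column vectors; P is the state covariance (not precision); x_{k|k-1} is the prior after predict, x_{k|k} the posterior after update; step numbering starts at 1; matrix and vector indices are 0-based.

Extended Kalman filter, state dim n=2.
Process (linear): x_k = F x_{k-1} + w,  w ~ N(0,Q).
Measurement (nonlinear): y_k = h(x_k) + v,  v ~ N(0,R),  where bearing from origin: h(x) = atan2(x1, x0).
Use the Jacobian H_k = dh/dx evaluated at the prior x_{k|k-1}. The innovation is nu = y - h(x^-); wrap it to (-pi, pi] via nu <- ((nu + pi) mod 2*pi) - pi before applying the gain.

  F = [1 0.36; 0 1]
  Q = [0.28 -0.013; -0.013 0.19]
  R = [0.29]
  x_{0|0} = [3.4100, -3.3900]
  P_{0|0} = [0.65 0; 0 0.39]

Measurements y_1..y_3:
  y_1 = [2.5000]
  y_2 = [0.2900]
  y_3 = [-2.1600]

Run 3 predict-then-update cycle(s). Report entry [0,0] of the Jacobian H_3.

step 1: x^-=[2.1896, -3.3900]  P^-=[0.9805 0.1274; 0.1274 0.5800]  H_jac=[0.2081 0.1344]  S=[0.3501]  K=[0.6319; 0.2985]  nu=[-2.7859]  x^+=[0.4292, -4.2215]  P^+=[0.8408 0.0614; 0.0614 0.5488]
step 2: x^-=[-1.0905, -4.2215]  P^-=[1.2361 0.2459; 0.2459 0.7388]  H_jac=[0.2221 -0.0574]  S=[0.3471]  K=[0.7501; 0.0352]  nu=[2.1136]  x^+=[0.4949, -4.1470]  P^+=[1.0408 0.2368; 0.2368 0.7384]
step 3: x^-=[-0.9981, -4.1470]  P^-=[1.5869 0.4896; 0.4896 0.9284]  H_jac=[0.2279 -0.0549]  S=[0.3630]  K=[0.9225; 0.1671]  nu=[-0.3530]  x^+=[-1.3237, -4.2060]  P^+=[1.2780 0.4336; 0.4336 0.9182]

H_jac[0,0] = 0.2279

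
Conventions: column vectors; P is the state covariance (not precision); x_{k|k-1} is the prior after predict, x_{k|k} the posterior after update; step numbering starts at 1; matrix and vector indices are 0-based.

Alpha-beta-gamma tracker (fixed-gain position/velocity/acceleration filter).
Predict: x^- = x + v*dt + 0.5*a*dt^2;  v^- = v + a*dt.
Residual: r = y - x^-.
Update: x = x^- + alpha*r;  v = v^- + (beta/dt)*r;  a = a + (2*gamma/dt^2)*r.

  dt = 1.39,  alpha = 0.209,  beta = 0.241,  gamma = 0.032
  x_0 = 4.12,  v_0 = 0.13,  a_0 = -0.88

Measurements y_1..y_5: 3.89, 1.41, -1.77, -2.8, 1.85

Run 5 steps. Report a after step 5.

a_post = -0.2024

step 1: x_pred=3.4506  r=0.4394  x^+=3.5424  v^+=-1.0170  a^+=-0.8654
step 2: x_pred=1.2927  r=0.1173  x^+=1.3172  v^+=-2.1996  a^+=-0.8616
step 3: x_pred=-2.5726  r=0.8026  x^+=-2.4049  v^+=-3.2581  a^+=-0.8350
step 4: x_pred=-7.7402  r=4.9402  x^+=-6.7077  v^+=-3.5621  a^+=-0.6713
step 5: x_pred=-12.3076  r=14.1576  x^+=-9.3487  v^+=-2.0406  a^+=-0.2024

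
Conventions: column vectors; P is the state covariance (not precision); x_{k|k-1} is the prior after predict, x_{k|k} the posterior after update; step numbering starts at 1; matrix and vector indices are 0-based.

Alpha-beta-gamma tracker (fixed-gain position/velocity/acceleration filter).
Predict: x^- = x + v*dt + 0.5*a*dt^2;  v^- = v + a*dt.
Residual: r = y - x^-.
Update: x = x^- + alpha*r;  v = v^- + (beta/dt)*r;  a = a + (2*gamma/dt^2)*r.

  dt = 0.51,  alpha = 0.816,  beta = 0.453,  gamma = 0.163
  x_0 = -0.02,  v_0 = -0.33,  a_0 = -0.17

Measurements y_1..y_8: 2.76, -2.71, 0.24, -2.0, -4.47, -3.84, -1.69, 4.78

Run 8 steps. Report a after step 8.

step 1: x_pred=-0.2104  r=2.9704  x^+=2.2134  v^+=2.2217  a^+=3.5530
step 2: x_pred=3.8086  r=-6.5186  x^+=-1.5106  v^+=-1.7563  a^+=-4.6172
step 3: x_pred=-3.0067  r=3.2467  x^+=-0.3574  v^+=-1.2272  a^+=-0.5478
step 4: x_pred=-1.0545  r=-0.9455  x^+=-1.8260  v^+=-2.3464  a^+=-1.7329
step 5: x_pred=-3.2480  r=-1.2220  x^+=-4.2452  v^+=-4.3155  a^+=-3.2644
step 6: x_pred=-6.8706  r=3.0306  x^+=-4.3976  v^+=-3.2885  a^+=0.5340
step 7: x_pred=-6.0053  r=4.3153  x^+=-2.4840  v^+=0.8169  a^+=5.9427
step 8: x_pred=-1.2946  r=6.0746  x^+=3.6623  v^+=9.2433  a^+=13.5563

a_post = 13.5563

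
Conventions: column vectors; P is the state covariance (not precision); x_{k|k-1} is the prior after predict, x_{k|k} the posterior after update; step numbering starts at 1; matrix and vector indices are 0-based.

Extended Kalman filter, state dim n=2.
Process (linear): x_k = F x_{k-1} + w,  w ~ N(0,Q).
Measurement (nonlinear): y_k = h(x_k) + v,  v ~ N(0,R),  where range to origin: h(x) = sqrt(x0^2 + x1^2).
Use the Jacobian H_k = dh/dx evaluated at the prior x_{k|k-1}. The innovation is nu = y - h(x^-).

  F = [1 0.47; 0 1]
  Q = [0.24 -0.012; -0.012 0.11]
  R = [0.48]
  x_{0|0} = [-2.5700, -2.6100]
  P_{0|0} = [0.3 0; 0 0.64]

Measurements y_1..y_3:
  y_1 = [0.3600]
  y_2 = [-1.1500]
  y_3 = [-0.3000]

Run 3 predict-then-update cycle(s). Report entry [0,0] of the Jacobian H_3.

step 1: x^-=[-3.7967, -2.6100]  P^-=[0.6814 0.2888; 0.2888 0.7500]  H_jac=[-0.8241 -0.5665]  S=[1.4530]  K=[-0.4990; -0.4562]  nu=[-4.2473]  x^+=[-1.6772, -0.6724]  P^+=[0.3195 -0.0420; -0.0420 0.4476]
step 2: x^-=[-1.9932, -0.6724]  P^-=[0.6189 0.1564; 0.1564 0.5576]  H_jac=[-0.9475 -0.3197]  S=[1.1874]  K=[-0.5360; -0.2749]  nu=[-3.2536]  x^+=[-0.2493, 0.2220]  P^+=[0.2778 -0.0186; -0.0186 0.4679]
step 3: x^-=[-0.1449, 0.2220]  P^-=[0.6037 0.1893; 0.1893 0.5779]  H_jac=[-0.5467 0.8374]  S=[0.8923]  K=[-0.1922; 0.4263]  nu=[-0.5651]  x^+=[-0.0363, -0.0189]  P^+=[0.5707 0.2624; 0.2624 0.4157]

H_jac[0,0] = -0.5467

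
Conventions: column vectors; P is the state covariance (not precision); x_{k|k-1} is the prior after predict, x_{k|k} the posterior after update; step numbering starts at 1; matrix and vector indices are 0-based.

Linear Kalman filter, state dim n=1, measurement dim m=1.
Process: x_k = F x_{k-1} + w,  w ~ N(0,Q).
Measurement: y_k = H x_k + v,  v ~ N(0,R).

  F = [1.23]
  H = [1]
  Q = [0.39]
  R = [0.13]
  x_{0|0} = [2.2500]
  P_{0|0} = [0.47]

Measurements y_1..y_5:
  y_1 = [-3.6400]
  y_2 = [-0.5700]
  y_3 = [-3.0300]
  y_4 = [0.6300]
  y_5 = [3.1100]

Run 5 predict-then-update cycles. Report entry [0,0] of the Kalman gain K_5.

step 1: x^-=[2.7675]  P^-=[1.1011]  S=[1.2311]  K=[0.8944]  nu=[-6.4075]  x^+=[-2.9634]  P^+=[0.1163]
step 2: x^-=[-3.6449]  P^-=[0.5659]  S=[0.6959]  K=[0.8132]  nu=[3.0749]  x^+=[-1.1444]  P^+=[0.1057]
step 3: x^-=[-1.4076]  P^-=[0.5499]  S=[0.6799]  K=[0.8088]  nu=[-1.6224]  x^+=[-2.7198]  P^+=[0.1051]
step 4: x^-=[-3.3454]  P^-=[0.5491]  S=[0.6791]  K=[0.8086]  nu=[3.9754]  x^+=[-0.1310]  P^+=[0.1051]
step 5: x^-=[-0.1612]  P^-=[0.5490]  S=[0.6790]  K=[0.8085]  nu=[3.2712]  x^+=[2.4837]  P^+=[0.1051]

K[0,0] = 0.8085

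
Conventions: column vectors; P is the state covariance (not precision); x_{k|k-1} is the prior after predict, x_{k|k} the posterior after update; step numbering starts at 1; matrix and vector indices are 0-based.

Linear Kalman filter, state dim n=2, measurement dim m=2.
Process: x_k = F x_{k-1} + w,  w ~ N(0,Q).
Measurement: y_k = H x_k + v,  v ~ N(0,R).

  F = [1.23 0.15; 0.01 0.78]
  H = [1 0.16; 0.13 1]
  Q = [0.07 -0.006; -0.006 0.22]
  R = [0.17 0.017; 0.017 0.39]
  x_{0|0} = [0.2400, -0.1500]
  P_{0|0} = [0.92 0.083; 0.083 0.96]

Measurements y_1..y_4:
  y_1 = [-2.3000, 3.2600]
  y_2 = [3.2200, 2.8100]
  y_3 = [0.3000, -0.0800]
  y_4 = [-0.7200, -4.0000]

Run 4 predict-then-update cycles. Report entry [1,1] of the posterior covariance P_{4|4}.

step 1: x^-=[0.2727, -0.1146]  P^-=[1.5141 0.1974; 0.1974 0.8055]  S=[1.7679 0.5442; 0.5442 1.2724]  K=[0.8970 -0.0738; -0.0190 0.6613]  nu=[-2.5544, 3.3391]  x^+=[-2.2652, 2.1423]  P^+=[0.1567 -0.0339; -0.0339 0.2620]
step 2: x^-=[-2.4649, 1.6484]  P^-=[0.3004 -0.0060; -0.0060 0.3789]  S=[0.4782 0.1105; 0.1105 0.7724]  K=[0.6374 -0.0484; 0.0011 0.4894]  nu=[5.4211, 1.4821]  x^+=[0.9188, 2.3795]  P^+=[0.1111 -0.0225; -0.0225 0.1938]
step 3: x^-=[1.4871, 1.8652]  P^-=[0.2342 -0.0036; -0.0036 0.3376]  S=[0.4117 0.0978; 0.0978 0.7306]  K=[0.5771 -0.0405; 0.0133 0.4596]  nu=[-1.4855, -2.1385]  x^+=[0.7164, 0.8625]  P^+=[0.1005 -0.0190; -0.0190 0.1820]
step 4: x^-=[1.0105, 0.6799]  P^-=[0.2191 -0.0018; -0.0018 0.3304]  S=[0.3970 0.0965; 0.0965 0.7237]  K=[0.5603 -0.0378; 0.0184 0.4538]  nu=[-1.8393, -4.8113]  x^+=[0.1620, -1.5373]  P^+=[0.0975 -0.0179; -0.0179 0.1796]

P_post[1,1] = 0.1796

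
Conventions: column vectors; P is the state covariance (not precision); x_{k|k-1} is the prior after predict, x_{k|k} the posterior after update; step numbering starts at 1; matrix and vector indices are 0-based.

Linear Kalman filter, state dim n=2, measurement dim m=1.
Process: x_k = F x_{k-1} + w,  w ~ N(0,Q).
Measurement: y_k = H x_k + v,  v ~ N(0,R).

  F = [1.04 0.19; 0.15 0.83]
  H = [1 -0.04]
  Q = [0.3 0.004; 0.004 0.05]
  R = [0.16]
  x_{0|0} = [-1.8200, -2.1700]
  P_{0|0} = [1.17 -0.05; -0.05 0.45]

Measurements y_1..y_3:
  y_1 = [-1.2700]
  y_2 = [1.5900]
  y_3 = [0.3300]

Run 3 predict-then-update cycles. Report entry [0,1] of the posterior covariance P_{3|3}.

step 1: x^-=[-2.3051, -2.0741]  P^-=[1.5620 0.2129; 0.2129 0.3739]  S=[1.7055]  K=[0.9108; 0.1161]  nu=[0.9521]  x^+=[-1.4379, -1.9636]  P^+=[0.1470 0.0326; 0.0326 0.3509]
step 2: x^-=[-1.8685, -1.8455]  P^-=[0.4846 0.1114; 0.1114 0.3032]  S=[0.6362]  K=[0.7547; 0.1560]  nu=[3.3846]  x^+=[0.6860, -1.3176]  P^+=[0.1222 0.0365; 0.0365 0.2877]
step 3: x^-=[0.4631, -0.9907]  P^-=[0.4570 0.1009; 0.1009 0.2600]  S=[0.6093]  K=[0.7434; 0.1486]  nu=[-0.1728]  x^+=[0.3347, -1.0163]  P^+=[0.1203 0.0336; 0.0336 0.2466]

P_post[0,1] = 0.0336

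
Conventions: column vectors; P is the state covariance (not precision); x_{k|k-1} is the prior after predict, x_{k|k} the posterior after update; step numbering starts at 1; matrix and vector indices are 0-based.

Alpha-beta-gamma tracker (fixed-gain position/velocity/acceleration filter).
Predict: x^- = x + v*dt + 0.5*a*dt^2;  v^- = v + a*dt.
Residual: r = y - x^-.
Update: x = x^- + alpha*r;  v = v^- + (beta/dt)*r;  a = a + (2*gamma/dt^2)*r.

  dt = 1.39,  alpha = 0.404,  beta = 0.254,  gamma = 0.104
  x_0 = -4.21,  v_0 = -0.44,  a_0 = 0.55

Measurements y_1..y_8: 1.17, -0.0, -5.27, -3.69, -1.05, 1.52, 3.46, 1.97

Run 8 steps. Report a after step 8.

a_post = 0.6146

step 1: x_pred=-4.2903  r=5.4603  x^+=-2.0843  v^+=1.3223  a^+=1.1378
step 2: x_pred=0.8528  r=-0.8528  x^+=0.5083  v^+=2.7480  a^+=1.0460
step 3: x_pred=5.3385  r=-10.6085  x^+=1.0527  v^+=2.2634  a^+=-0.0960
step 4: x_pred=4.1061  r=-7.7961  x^+=0.9565  v^+=0.7053  a^+=-0.9353
step 5: x_pred=1.0333  r=-2.0833  x^+=0.1916  v^+=-0.9755  a^+=-1.1596
step 6: x_pred=-2.2845  r=3.8045  x^+=-0.7475  v^+=-1.8921  a^+=-0.7500
step 7: x_pred=-4.1021  r=7.5621  x^+=-1.0470  v^+=-1.5528  a^+=0.0641
step 8: x_pred=-3.1435  r=5.1135  x^+=-1.0777  v^+=-0.5293  a^+=0.6146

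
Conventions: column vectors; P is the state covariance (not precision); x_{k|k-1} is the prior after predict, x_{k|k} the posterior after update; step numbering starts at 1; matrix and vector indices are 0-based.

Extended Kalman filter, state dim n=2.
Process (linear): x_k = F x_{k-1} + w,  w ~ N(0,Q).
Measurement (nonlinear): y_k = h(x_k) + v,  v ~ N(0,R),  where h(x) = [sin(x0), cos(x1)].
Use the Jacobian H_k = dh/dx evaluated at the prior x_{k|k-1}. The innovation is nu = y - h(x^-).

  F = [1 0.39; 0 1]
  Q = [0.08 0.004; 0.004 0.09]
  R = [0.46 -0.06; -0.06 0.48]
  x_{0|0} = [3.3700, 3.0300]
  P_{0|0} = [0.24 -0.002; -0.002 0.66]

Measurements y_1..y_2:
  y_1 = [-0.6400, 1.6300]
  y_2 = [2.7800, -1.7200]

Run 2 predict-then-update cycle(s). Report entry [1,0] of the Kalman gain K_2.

step 1: x^-=[4.5517, 3.0300]  P^-=[0.4188 0.2594; 0.2594 0.7500]  H_jac=[-0.1600 0.0000; 0.0000 -0.1114]  S=[0.4707 -0.0554; -0.0554 0.4893]  K=[-0.1513 -0.0762; -0.1097 -0.1831]  nu=[0.3471, 2.6238]  x^+=[4.2993, 2.5115]  P^+=[0.4065 0.2468; 0.2468 0.7302]
step 2: x^-=[5.2788, 2.5115]  P^-=[0.7900 0.5355; 0.5355 0.8202]  H_jac=[0.5366 0.0000; 0.0000 -0.5892]  S=[0.6875 -0.2293; -0.2293 0.7648]  K=[0.5322 -0.2530; 0.2302 -0.5629]  nu=[3.6238, -0.9120]  x^+=[7.4383, 3.8592]  P^+=[0.4845 0.2603; 0.2603 0.4820]

K[1,0] = 0.2302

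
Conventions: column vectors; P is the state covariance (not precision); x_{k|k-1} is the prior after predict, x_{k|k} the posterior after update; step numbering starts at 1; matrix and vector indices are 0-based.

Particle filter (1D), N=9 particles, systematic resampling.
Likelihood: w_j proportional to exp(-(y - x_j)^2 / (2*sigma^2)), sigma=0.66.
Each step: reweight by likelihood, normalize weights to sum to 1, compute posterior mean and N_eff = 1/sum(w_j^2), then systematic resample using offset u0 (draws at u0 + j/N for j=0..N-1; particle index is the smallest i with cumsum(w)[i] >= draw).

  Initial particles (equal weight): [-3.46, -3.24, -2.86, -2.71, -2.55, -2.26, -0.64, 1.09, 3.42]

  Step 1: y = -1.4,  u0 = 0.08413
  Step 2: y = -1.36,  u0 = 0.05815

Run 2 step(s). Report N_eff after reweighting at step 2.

step 1: w=[0.0054, 0.0145, 0.0611, 0.0984, 0.1546, 0.3019, 0.3636, 0.0006, 0.0000]  mean=-1.8156  Neff=3.8334  idx=[3, 4, 4, 5, 5, 6, 6, 6, 6]
step 2: w=[0.0351, 0.0560, 0.0560, 0.1124, 0.1124, 0.1570, 0.1570, 0.1570, 0.1570]  mean=-1.2908  Neff=7.6114  idx=[1, 3, 4, 5, 5, 6, 7, 7, 8]

N_eff = 7.6114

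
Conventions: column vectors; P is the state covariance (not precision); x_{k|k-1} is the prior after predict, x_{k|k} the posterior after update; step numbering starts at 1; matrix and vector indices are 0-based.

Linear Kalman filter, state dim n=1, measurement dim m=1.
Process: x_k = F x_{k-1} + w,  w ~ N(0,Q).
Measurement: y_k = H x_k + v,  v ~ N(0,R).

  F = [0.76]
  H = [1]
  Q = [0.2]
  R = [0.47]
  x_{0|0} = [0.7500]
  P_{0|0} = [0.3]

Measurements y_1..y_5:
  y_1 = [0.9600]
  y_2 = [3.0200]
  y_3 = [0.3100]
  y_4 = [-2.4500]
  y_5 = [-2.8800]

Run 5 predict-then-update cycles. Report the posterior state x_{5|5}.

step 1: x^-=[0.5700]  P^-=[0.3733]  S=[0.8433]  K=[0.4427]  nu=[0.3900]  x^+=[0.7426]  P^+=[0.2080]
step 2: x^-=[0.5644]  P^-=[0.3202]  S=[0.7902]  K=[0.4052]  nu=[2.4556]  x^+=[1.5594]  P^+=[0.1904]
step 3: x^-=[1.1851]  P^-=[0.3100]  S=[0.7800]  K=[0.3974]  nu=[-0.8751]  x^+=[0.8373]  P^+=[0.1868]
step 4: x^-=[0.6364]  P^-=[0.3079]  S=[0.7779]  K=[0.3958]  nu=[-3.0864]  x^+=[-0.5852]  P^+=[0.1860]
step 5: x^-=[-0.4448]  P^-=[0.3074]  S=[0.7774]  K=[0.3955]  nu=[-2.4352]  x^+=[-1.4078]  P^+=[0.1859]

x_post = [-1.4078]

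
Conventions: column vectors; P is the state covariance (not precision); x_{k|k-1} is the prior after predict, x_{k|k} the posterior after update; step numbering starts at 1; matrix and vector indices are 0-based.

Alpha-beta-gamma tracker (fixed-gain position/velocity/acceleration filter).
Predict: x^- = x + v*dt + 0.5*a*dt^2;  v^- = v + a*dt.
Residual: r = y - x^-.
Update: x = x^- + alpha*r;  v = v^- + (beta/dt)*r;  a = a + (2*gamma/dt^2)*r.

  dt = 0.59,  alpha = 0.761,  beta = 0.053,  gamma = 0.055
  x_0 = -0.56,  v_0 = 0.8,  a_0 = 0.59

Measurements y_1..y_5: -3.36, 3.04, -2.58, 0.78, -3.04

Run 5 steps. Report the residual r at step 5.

resid = -4.1125

step 1: x_pred=0.0147  r=-3.3747  x^+=-2.5534  v^+=0.8449  a^+=-0.4764
step 2: x_pred=-2.1378  r=5.1778  x^+=1.8025  v^+=1.0290  a^+=1.1598
step 3: x_pred=2.6115  r=-5.1915  x^+=-1.3392  v^+=1.2469  a^+=-0.4807
step 4: x_pred=-0.6872  r=1.4672  x^+=0.4293  v^+=1.0951  a^+=-0.0171
step 5: x_pred=1.0725  r=-4.1125  x^+=-2.0571  v^+=0.7156  a^+=-1.3166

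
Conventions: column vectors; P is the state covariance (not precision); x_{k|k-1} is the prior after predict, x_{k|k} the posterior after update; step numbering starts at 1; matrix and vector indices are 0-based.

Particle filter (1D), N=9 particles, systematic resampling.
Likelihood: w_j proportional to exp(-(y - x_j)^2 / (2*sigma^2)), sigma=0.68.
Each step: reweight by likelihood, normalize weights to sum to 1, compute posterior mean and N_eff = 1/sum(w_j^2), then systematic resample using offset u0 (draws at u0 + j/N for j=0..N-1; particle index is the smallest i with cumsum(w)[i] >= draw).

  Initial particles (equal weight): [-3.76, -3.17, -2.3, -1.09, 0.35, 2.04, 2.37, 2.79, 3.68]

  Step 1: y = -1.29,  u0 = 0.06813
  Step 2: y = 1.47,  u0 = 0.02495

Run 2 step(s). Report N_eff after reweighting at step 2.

step 1: w=[0.0010, 0.0160, 0.2427, 0.7004, 0.0399, 0.0000, 0.0000, 0.0000, 0.0000]  mean=-1.3621  Neff=1.8139  idx=[2, 2, 3, 3, 3, 3, 3, 3, 3]
step 2: w=[0.0000, 0.0000, 0.1428, 0.1428, 0.1428, 0.1428, 0.1428, 0.1428, 0.1428]  mean=-1.0901  Neff=7.0010  idx=[2, 2, 3, 4, 5, 6, 6, 7, 8]

N_eff = 7.0010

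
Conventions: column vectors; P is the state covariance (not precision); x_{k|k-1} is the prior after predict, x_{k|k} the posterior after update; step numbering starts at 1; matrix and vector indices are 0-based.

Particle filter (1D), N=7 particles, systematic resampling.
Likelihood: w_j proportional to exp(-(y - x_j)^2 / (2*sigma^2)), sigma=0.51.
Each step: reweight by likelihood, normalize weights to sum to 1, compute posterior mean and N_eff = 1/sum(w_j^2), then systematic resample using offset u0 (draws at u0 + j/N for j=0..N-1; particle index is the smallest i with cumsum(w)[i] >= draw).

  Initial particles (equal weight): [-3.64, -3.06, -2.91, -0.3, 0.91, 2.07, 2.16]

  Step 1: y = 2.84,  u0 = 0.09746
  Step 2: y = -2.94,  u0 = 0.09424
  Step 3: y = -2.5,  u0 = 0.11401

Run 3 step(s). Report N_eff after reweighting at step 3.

step 1: w=[0.0000, 0.0000, 0.0000, 0.0000, 0.0011, 0.4371, 0.5618]  mean=2.1193  Neff=1.9735  idx=[5, 5, 5, 6, 6, 6, 6]
step 2: w=[0.2706, 0.2706, 0.2706, 0.0471, 0.0471, 0.0471, 0.0471]  mean=2.0869  Neff=4.3762  idx=[0, 0, 1, 1, 2, 2, 5]
step 3: w=[0.1612, 0.1612, 0.1612, 0.1612, 0.1612, 0.1612, 0.0327]  mean=2.0729  Neff=6.3684  idx=[0, 1, 2, 3, 4, 5, 6]

N_eff = 6.3684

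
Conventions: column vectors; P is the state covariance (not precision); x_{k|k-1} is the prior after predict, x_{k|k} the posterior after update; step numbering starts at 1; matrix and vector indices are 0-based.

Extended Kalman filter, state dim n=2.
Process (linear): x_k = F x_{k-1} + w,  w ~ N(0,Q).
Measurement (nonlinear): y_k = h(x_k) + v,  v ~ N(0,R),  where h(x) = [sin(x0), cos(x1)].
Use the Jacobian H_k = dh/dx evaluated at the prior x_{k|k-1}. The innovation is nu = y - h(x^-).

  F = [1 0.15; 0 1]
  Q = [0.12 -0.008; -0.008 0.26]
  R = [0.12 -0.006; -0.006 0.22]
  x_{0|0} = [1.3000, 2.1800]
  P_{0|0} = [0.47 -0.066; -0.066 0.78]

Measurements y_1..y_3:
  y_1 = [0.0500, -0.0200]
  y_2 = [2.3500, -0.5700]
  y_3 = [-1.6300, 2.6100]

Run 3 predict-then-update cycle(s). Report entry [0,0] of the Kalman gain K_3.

step 1: x^-=[1.6270, 2.1800]  P^-=[0.5877 0.0430; 0.0430 1.0400]  H_jac=[-0.0562 0.0000; 0.0000 -0.8201]  S=[0.1219 -0.0040; -0.0040 0.9195]  K=[-0.2723 -0.0395; -0.0504 -0.9278]  nu=[-0.9484, 0.5522]  x^+=[1.8634, 1.7155]  P^+=[0.5774 0.0086; 0.0086 0.2485]
step 2: x^-=[2.1207, 1.7155]  P^-=[0.7055 0.0379; 0.0379 0.5085]  H_jac=[-0.5226 0.0000; 0.0000 -0.9896]  S=[0.3127 0.0136; 0.0136 0.7180]  K=[-1.1779 -0.0299; -0.0329 -0.7003]  nu=[1.4974, -0.4258]  x^+=[0.3697, 1.9644]  P^+=[0.2701 -0.0005; -0.0005 0.1555]
step 3: x^-=[0.6643, 1.9644]  P^-=[0.3935 0.0148; 0.0148 0.4155]  H_jac=[0.7873 0.0000; 0.0000 -0.9235]  S=[0.3639 -0.0168; -0.0168 0.5744]  K=[0.8513 0.0010; 0.0013 -0.6680]  nu=[-2.2465, 2.9935]  x^+=[-1.2451, -0.0382]  P^+=[0.1297 0.0053; 0.0053 0.1591]

K[0,0] = 0.8513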